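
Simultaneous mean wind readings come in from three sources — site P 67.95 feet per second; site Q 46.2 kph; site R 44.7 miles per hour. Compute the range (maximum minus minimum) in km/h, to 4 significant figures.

28.36 km/h

site P: 67.95 ft/s = 74.5602 km/h.
site R: 44.7 mph = 71.9377 km/h.
Spread: 74.5602 − 46.2000 = 28.36 km/h.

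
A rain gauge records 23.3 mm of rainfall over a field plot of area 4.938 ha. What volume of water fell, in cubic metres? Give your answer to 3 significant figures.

1150 cubic metres

Area: 4.938 ha = 49380 m².
1 mm over 1 m² is 1 L, so volume = 23.3 × 49380 = 1150554 L = 1150 m³.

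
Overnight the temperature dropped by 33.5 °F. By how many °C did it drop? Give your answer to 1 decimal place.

For a temperature change the 32° offset cancels: Δ°C = 33.5 × 0.5556 = 18.6 °C.

18.6 °C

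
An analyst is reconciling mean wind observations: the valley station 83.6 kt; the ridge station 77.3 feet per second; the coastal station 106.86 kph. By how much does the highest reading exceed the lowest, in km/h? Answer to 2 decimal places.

the valley station: 83.6 kt = 154.8272 km/h.
the ridge station: 77.3 ft/s = 84.8197 km/h.
Spread: 154.8272 − 84.8197 = 70.01 km/h.

70.01 km/h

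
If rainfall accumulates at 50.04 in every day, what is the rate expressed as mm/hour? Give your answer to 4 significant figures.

52.96 mm/hour

50.04 in/day × 25.4 mm/in × 0.0416667 day/hour = 52.96 mm/hour.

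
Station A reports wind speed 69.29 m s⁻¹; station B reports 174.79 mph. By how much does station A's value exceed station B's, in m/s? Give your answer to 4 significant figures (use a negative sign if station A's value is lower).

station B: 174.79 mph = 78.13812 m/s.
Difference: 69.29000 − 78.13812 = -8.848 m/s.

-8.848 m/s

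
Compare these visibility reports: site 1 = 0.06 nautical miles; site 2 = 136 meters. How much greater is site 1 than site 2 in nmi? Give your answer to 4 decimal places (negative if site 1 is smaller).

-0.0134 nmi

site 2: 136 m = 0.073434 nmi.
Difference: 0.060000 − 0.073434 = -0.0134 nmi.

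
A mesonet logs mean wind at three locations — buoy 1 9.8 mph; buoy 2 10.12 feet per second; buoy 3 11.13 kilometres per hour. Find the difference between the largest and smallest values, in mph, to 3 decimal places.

2.900 mph

buoy 2: 10.12 ft/s = 6.90000 mph.
buoy 3: 11.13 km/h = 6.91586 mph.
Spread: 9.80000 − 6.90000 = 2.900 mph.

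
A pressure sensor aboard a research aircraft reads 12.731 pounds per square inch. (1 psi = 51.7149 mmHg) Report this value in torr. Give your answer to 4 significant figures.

1 psi = 51.7149 mmHg, so 12.731 × 51.7149 = 658.4 mmHg.

658.4 mmHg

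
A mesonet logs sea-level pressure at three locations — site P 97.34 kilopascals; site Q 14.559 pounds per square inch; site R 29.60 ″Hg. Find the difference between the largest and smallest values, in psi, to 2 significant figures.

0.44 psi

site P: 97.34 kPa = 14.1180 psi.
site R: 29.60 inHg = 14.5382 psi.
Spread: 14.5590 − 14.1180 = 0.44 psi.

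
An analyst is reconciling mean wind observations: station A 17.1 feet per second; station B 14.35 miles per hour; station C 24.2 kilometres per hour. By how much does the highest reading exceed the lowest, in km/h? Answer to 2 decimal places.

5.44 km/h

station A: 17.1 ft/s = 18.7635 km/h.
station B: 14.35 mph = 23.0941 km/h.
Spread: 24.2000 − 18.7635 = 5.44 km/h.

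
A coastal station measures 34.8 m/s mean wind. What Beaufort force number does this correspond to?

Beaufort force 12

34.8 m/s lies in the Beaufort 12 band (hurricane force, ≥32.7 m/s).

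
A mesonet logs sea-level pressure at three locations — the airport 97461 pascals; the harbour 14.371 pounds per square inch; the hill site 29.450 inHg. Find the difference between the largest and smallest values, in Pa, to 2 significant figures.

2300 Pa

the harbour: 14.371 psi = 99084.56 Pa.
the hill site: 29.450 inHg = 99729.16 Pa.
Spread: 99729.16 − 97461.00 = 2300 Pa.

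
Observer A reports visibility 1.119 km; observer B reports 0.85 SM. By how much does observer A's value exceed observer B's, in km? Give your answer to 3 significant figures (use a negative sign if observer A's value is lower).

-0.249 km

observer B: 0.85 SM = 1.36794 km.
Difference: 1.11900 − 1.36794 = -0.249 km.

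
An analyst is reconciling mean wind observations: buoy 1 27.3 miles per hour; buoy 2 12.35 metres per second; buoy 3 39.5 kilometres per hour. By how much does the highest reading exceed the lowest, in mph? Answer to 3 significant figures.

3.08 mph

buoy 2: 12.35 m/s = 27.6262 mph.
buoy 3: 39.5 km/h = 24.5442 mph.
Spread: 27.6262 − 24.5442 = 3.08 mph.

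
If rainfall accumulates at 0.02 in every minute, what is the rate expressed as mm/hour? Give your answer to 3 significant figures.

30.5 mm/hour

0.02 in/minute × 25.4 mm/in × 60 minute/hour = 30.5 mm/hour.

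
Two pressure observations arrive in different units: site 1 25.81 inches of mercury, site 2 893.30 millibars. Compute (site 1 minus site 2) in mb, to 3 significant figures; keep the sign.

-19.3 mb

site 1: 25.81 inHg = 874.027 mb.
Difference: 874.027 − 893.300 = -19.3 mb.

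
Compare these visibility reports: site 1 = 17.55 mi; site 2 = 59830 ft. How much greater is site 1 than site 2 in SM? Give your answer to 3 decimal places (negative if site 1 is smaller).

6.219 SM

site 2: 59830 ft = 11.33144 SM.
Difference: 17.55000 − 11.33144 = 6.219 SM.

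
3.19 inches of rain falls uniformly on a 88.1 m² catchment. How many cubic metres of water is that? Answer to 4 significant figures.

7.138 cubic metres

Depth: 3.19 in × 25.4 = 81.026 mm.
1 mm over 1 m² is 1 L, so volume = 81.026 × 88.1 = 7138.3906 L = 7.138 m³.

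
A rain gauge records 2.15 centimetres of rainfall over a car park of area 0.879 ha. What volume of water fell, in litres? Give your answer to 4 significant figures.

189000 litres

Depth: 2.15 cm × 10 = 21.5 mm.
Area: 0.879 ha = 8790 m².
1 mm over 1 m² is 1 L, so volume = 21.5 × 8790 = 188985 L ≈ 189000 L.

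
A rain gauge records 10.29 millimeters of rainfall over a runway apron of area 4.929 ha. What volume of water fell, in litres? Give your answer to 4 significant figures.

Area: 4.929 ha = 49290 m².
1 mm over 1 m² is 1 L, so volume = 10.29 × 49290 = 507194.1 L ≈ 507200 L.

507200 litres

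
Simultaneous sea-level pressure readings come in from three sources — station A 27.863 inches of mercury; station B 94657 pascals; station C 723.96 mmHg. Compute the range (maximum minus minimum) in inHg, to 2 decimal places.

station B: 94657 Pa = 27.9522 inHg.
station C: 723.96 mmHg = 28.5024 inHg.
Spread: 28.5024 − 27.8630 = 0.64 inHg.

0.64 inHg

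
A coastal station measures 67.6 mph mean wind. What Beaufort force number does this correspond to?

Beaufort force 11

67.6 mph = 30.2 m/s, which is Beaufort 11 (violent storm, 28.5–32.6 m/s).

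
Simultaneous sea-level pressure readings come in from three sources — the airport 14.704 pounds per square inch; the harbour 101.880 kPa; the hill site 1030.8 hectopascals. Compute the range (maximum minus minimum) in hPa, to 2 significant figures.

the airport: 14.704 psi = 1013.81 hPa.
the harbour: 101.880 kPa = 1018.80 hPa.
Spread: 1030.80 − 1013.81 = 17 hPa.

17 hPa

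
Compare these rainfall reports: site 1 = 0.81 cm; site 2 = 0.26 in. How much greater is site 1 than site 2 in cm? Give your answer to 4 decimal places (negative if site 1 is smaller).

site 2: 0.26 in = 0.660400 cm.
Difference: 0.810000 − 0.660400 = 0.1496 cm.

0.1496 cm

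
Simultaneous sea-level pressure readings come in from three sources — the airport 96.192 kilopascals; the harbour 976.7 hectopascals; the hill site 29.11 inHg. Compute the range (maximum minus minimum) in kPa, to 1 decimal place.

2.4 kPa

the harbour: 976.7 hPa = 97.670 kPa.
the hill site: 29.11 inHg = 98.578 kPa.
Spread: 98.578 − 96.192 = 2.4 kPa.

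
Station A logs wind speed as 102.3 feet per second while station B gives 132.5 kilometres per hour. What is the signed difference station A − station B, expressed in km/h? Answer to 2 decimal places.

station A: 102.3 ft/s = 112.2517 km/h.
Difference: 112.2517 − 132.5000 = -20.25 km/h.

-20.25 km/h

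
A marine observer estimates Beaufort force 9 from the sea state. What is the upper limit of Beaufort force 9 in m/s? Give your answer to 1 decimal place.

24.4 m/s

Beaufort 9 (strong gale) spans 20.8–24.4 m/s.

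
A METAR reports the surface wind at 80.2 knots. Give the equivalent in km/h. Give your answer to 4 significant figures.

1 kt = 1.852 km/h, so 80.2 × 1.852 = 148.5 km/h.

148.5 km/h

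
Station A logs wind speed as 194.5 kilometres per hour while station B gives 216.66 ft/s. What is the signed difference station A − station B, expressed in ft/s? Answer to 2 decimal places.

-39.40 ft/s

station A: 194.5 km/h = 177.2565 ft/s.
Difference: 177.2565 − 216.6600 = -39.40 ft/s.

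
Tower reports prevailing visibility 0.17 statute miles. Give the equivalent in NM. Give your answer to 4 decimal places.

1 SM = 0.868976 nmi, so 0.17 × 0.868976 = 0.1477 nmi.

0.1477 nmi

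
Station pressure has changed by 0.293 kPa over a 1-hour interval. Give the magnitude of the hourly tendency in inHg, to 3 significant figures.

0.293 kPa / 1 h × 0.2953 inHg/kPa = 0.0865 inHg/h.

0.0865 inHg per hour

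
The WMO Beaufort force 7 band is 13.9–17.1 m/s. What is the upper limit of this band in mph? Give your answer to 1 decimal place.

38.3 mph

13.9–17.1 m/s × 2.237 = 31.1–38.3 mph.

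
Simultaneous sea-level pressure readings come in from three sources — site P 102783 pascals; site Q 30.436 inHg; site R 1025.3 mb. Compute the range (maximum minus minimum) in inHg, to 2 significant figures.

0.16 inHg

site P: 102783 Pa = 30.3518 inHg.
site R: 1025.3 mb = 30.2771 inHg.
Spread: 30.4360 − 30.2771 = 0.16 inHg.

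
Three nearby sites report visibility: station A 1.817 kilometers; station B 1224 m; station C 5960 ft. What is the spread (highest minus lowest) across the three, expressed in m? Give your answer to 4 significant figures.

593.0 m

station A: 1.817 km = 1817.000 m.
station C: 5960 ft = 1816.608 m.
Spread: 1817.000 − 1224.000 = 593.0 m.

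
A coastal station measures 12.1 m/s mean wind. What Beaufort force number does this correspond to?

Beaufort force 6

12.1 m/s lies in the Beaufort 6 band (strong breeze, 10.8–13.8 m/s).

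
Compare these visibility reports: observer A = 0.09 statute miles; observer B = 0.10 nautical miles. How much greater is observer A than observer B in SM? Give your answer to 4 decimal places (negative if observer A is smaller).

-0.0251 SM

observer B: 0.10 nmi = 0.115078 SM.
Difference: 0.090000 − 0.115078 = -0.0251 SM.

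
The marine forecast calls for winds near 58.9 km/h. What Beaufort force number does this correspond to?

Beaufort force 7

58.9 km/h = 16.4 m/s, which is Beaufort 7 (near gale, 13.9–17.1 m/s).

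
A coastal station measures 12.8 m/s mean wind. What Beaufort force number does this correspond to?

Beaufort force 6

12.8 m/s lies in the Beaufort 6 band (strong breeze, 10.8–13.8 m/s).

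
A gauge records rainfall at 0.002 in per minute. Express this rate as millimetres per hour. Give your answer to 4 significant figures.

0.002 in/minute × 25.4 mm/in × 60 minute/hour = 3.048 mm/hour.

3.048 mm/hour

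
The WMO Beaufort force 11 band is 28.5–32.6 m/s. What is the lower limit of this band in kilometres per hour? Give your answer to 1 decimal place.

102.6 km/h

28.5–32.6 m/s × 3.6 = 102.6–117.4 km/h.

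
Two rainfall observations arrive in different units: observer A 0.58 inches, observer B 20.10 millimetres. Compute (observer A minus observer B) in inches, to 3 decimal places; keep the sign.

observer B: 20.10 mm = 0.79134 in.
Difference: 0.58000 − 0.79134 = -0.211 in.

-0.211 in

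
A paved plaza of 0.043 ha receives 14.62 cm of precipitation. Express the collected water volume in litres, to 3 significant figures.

Depth: 14.62 cm × 10 = 146.2 mm.
Area: 0.043 ha = 430 m².
1 mm over 1 m² is 1 L, so volume = 146.2 × 430 = 62866 L ≈ 62900 L.

62900 litres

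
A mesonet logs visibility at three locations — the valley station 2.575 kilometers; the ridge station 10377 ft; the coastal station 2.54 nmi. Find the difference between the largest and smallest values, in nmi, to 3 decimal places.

1.150 nmi

the valley station: 2.575 km = 1.39039 nmi.
the ridge station: 10377 ft = 1.70783 nmi.
Spread: 2.54000 − 1.39039 = 1.150 nmi.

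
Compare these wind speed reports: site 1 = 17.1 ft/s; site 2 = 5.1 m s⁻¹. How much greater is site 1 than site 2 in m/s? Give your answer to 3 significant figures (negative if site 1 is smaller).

0.112 m/s

site 1: 17.1 ft/s = 5.21208 m/s.
Difference: 5.21208 − 5.10000 = 0.112 m/s.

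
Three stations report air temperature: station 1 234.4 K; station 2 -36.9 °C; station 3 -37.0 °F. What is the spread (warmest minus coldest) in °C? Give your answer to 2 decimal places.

station 1: 234.4 K = -38.750 °C.
station 3: -37.0 °F = -38.333 °C.
Spread: (-36.900) − (-38.750) = 1.850 °C.

1.85 °C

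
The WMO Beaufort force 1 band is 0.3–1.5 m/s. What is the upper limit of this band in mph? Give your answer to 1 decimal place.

3.4 mph

0.3–1.5 m/s × 2.237 = 0.7–3.4 mph.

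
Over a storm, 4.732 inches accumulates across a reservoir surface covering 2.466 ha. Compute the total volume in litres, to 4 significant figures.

2964000 litres

Depth: 4.732 in × 25.4 = 120.1928 mm.
Area: 2.466 ha = 24660 m².
1 mm over 1 m² is 1 L, so volume = 120.1928 × 24660 = 2963954.4 L ≈ 2964000 L.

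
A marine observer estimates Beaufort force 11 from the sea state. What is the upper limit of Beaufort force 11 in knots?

63 kt

Beaufort 11 (violent storm) spans 56–63 knots.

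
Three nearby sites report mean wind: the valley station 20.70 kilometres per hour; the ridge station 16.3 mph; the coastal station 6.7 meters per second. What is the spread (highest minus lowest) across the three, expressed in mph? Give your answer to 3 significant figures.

the valley station: 20.70 km/h = 12.8624 mph.
the coastal station: 6.7 m/s = 14.9875 mph.
Spread: 16.3000 − 12.8624 = 3.44 mph.

3.44 mph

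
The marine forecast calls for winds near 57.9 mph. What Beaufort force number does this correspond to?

Beaufort force 10

57.9 mph = 25.9 m/s, which is Beaufort 10 (storm, 24.5–28.4 m/s).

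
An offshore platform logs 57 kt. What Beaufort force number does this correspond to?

Beaufort force 11

57 kt lies in the Beaufort 11 band (violent storm, 56–63 kt).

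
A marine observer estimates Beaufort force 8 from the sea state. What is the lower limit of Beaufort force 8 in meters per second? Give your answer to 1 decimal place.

Beaufort 8 (gale) spans 17.2–20.7 m/s.

17.2 m/s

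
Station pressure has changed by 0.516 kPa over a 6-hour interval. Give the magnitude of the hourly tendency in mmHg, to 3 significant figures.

0.516 kPa / 6 h × 7.50062 mmHg/kPa = 0.645 mmHg/h.

0.645 mmHg per hour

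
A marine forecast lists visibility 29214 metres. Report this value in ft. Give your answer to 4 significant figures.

95850 ft

1 m = 3.28084 ft, so 29214 × 3.28084 = 95850 ft.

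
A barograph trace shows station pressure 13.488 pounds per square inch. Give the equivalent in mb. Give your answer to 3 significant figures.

930 mb

1 psi = 68.9476 mb, so 13.488 × 68.9476 = 930 mb.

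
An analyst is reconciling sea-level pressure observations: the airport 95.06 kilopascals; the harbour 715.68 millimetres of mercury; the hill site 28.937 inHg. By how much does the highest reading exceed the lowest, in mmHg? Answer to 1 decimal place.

the airport: 95.06 kPa = 713.009 mmHg.
the hill site: 28.937 inHg = 735.000 mmHg.
Spread: 735.000 − 713.009 = 22.0 mmHg.

22.0 mmHg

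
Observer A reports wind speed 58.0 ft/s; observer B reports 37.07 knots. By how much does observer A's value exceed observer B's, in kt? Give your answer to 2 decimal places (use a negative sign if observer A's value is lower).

-2.71 kt

observer A: 58.0 ft/s = 34.3641 kt.
Difference: 34.3641 − 37.0700 = -2.71 kt.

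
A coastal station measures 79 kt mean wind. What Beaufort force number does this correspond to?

Beaufort force 12

79 kt lies in the Beaufort 12 band (hurricane force, ≥64 kt).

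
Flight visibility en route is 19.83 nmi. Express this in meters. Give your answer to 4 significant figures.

1 nmi = 1852 m, so 19.83 × 1852 = 36730 m.

36730 m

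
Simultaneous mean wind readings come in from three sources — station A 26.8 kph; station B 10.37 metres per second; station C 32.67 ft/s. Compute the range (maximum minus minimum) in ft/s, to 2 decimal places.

station A: 26.8 km/h = 24.4240 ft/s.
station B: 10.37 m/s = 34.0223 ft/s.
Spread: 34.0223 − 24.4240 = 9.60 ft/s.

9.60 ft/s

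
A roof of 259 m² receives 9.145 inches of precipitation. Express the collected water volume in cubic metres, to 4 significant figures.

Depth: 9.145 in × 25.4 = 232.283 mm.
1 mm over 1 m² is 1 L, so volume = 232.283 × 259 = 60161.297 L = 60.16 m³.

60.16 cubic metres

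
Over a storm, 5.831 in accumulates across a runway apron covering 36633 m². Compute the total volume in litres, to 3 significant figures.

Depth: 5.831 in × 25.4 = 148.1074 mm.
1 mm over 1 m² is 1 L, so volume = 148.1074 × 36633 = 5425618.4 L ≈ 5430000 L.

5430000 litres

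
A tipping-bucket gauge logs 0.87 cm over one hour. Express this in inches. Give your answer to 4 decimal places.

1 cm = 0.393701 in, so 0.87 × 0.393701 = 0.3425 in.

0.3425 in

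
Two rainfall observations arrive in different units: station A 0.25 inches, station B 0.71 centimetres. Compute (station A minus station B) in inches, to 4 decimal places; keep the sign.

-0.0295 in

station B: 0.71 cm = 0.279528 in.
Difference: 0.250000 − 0.279528 = -0.0295 in.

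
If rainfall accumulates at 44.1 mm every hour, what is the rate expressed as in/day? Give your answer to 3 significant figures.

44.1 mm/hour × 0.0393701 in/mm × 24 hour/day = 41.7 in/day.

41.7 in/day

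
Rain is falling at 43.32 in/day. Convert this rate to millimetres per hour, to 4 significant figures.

45.85 mm/hour

43.32 in/day × 25.4 mm/in × 0.0416667 day/hour = 45.85 mm/hour.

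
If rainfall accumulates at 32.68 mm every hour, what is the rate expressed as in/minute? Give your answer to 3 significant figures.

32.68 mm/hour × 0.0393701 in/mm × 0.0166667 hour/minute = 0.0214 in/minute.

0.0214 in/minute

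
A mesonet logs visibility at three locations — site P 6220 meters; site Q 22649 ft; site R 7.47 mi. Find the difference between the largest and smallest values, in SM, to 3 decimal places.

site P: 6220 m = 3.86493 SM.
site Q: 22649 ft = 4.28958 SM.
Spread: 7.47000 − 3.86493 = 3.605 SM.

3.605 SM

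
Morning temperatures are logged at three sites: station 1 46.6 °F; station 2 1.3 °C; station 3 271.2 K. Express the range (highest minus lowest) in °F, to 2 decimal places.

18.11 °F

station 1: 46.6 °F = 8.111 °C.
station 3: 271.2 K = -1.950 °C.
Spread: 8.111 − (-1.950) = 10.061 °C = 18.11 °F.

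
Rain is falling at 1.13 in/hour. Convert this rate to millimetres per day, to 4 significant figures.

688.8 mm/day

1.13 in/hour × 25.4 mm/in × 24 hour/day = 688.8 mm/day.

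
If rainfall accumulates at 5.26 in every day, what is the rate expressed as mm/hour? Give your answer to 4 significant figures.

5.567 mm/hour

5.26 in/day × 25.4 mm/in × 0.0416667 day/hour = 5.567 mm/hour.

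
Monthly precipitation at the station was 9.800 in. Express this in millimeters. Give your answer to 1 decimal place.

248.9 mm

1 in = 25.4 mm, so 9.800 × 25.4 = 248.9 mm.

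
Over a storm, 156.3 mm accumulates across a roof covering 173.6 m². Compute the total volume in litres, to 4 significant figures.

27130 litres

1 mm over 1 m² is 1 L, so volume = 156.3 × 173.6 = 27133.68 L ≈ 27130 L.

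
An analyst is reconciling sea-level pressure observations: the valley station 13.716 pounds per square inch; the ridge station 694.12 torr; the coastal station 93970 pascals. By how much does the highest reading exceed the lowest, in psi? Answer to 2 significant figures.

0.29 psi

the ridge station: 694.12 mmHg = 13.4220 psi.
the coastal station: 93970 Pa = 13.6292 psi.
Spread: 13.7160 − 13.4220 = 0.29 psi.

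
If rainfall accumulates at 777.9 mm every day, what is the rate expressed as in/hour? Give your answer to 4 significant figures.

777.9 mm/day × 0.0393701 in/mm × 0.0416667 day/hour = 1.276 in/hour.

1.276 in/hour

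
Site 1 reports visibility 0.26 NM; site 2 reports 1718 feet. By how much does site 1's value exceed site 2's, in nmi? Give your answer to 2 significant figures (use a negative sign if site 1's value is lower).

-0.023 nmi

site 2: 1718 ft = 0.28275 nmi.
Difference: 0.26000 − 0.28275 = -0.023 nmi.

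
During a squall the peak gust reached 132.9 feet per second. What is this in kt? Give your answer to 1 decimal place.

78.7 kt

1 ft/s = 0.592484 kt, so 132.9 × 0.592484 = 78.7 kt.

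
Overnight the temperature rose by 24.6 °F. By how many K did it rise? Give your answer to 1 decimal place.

13.7 K

Converting a difference, only the 9/5 scale factor applies: ΔK = 24.6 × 0.5556 = 13.7 K.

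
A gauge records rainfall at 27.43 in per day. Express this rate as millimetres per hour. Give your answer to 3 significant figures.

27.43 in/day × 25.4 mm/in × 0.0416667 day/hour = 29.0 mm/hour.

29.0 mm/hour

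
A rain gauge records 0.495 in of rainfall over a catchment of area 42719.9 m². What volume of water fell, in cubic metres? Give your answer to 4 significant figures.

537.1 cubic metres

Depth: 0.495 in × 25.4 = 12.573 mm.
1 mm over 1 m² is 1 L, so volume = 12.573 × 42719.9 = 537117.3 L = 537.1 m³.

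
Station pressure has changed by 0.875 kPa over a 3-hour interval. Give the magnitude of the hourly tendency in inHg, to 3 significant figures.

0.875 kPa / 3 h × 0.2953 inHg/kPa = 0.0861 inHg/h.

0.0861 inHg per hour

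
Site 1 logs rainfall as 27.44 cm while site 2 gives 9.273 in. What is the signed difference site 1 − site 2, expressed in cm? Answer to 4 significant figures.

site 2: 9.273 in = 23.55342 cm.
Difference: 27.44000 − 23.55342 = 3.887 cm.

3.887 cm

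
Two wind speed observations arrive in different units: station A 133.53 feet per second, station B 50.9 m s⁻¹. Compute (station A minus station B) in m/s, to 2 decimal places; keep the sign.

-10.20 m/s

station A: 133.53 ft/s = 40.6999 m/s.
Difference: 40.6999 − 50.9000 = -10.20 m/s.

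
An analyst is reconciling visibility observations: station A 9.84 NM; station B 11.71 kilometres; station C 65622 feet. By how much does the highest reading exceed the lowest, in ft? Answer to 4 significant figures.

27200 ft

station A: 9.84 nmi = 59788.98 ft.
station B: 11.71 km = 38418.64 ft.
Spread: 65622.00 − 38418.64 = 27200 ft.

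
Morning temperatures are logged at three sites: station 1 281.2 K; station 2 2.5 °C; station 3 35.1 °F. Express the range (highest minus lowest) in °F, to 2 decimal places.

station 1: 281.2 K = 8.050 °C.
station 3: 35.1 °F = 1.722 °C.
Spread: 8.050 − 1.722 = 6.328 °C = 11.39 °F.

11.39 °F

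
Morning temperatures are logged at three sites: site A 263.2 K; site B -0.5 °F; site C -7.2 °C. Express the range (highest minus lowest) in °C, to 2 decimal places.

10.86 °C

site A: 263.2 K = -9.950 °C.
site B: -0.5 °F = -18.056 °C.
Spread: (-7.200) − (-18.056) = 10.856 °C.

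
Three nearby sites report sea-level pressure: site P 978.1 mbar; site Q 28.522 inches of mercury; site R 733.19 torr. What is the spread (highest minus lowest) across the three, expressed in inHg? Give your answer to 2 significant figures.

site P: 978.1 mb = 28.8833 inHg.
site R: 733.19 mmHg = 28.8657 inHg.
Spread: 28.8833 − 28.5220 = 0.36 inHg.

0.36 inHg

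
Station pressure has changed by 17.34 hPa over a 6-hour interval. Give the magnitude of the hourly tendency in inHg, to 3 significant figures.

17.34 hPa / 6 h × 0.02953 inHg/hPa = 0.0853 inHg/h.

0.0853 inHg per hour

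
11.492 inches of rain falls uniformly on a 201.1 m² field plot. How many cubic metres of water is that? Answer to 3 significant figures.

58.7 cubic metres

Depth: 11.492 in × 25.4 = 291.8968 mm.
1 mm over 1 m² is 1 L, so volume = 291.8968 × 201.1 = 58700.446 L = 58.7 m³.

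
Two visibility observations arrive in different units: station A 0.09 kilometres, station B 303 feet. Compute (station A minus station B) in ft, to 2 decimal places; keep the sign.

-7.72 ft

station A: 0.09 km = 295.2756 ft.
Difference: 295.2756 − 303.0000 = -7.72 ft.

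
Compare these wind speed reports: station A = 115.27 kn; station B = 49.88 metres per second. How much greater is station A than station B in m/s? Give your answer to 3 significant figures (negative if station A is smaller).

station A: 115.27 kt = 59.3000 m/s.
Difference: 59.3000 − 49.8800 = 9.42 m/s.

9.42 m/s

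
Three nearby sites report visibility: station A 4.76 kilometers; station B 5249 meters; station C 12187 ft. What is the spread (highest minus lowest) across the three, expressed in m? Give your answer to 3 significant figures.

1530 m

station A: 4.76 km = 4760.00 m.
station C: 12187 ft = 3714.60 m.
Spread: 5249.00 − 3714.60 = 1530 m.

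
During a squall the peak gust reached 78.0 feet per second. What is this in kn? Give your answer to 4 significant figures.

46.21 kt

1 ft/s = 0.592484 kt, so 78.0 × 0.592484 = 46.21 kt.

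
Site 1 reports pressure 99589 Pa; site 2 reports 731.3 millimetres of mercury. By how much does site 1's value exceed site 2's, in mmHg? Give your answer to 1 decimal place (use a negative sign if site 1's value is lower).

site 1: 99589 Pa = 746.979 mmHg.
Difference: 746.979 − 731.300 = 15.7 mmHg.

15.7 mmHg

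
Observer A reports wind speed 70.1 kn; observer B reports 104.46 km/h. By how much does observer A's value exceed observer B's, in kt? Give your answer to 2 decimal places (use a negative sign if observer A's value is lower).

observer B: 104.46 km/h = 56.4039 kt.
Difference: 70.1000 − 56.4039 = 13.70 kt.

13.70 kt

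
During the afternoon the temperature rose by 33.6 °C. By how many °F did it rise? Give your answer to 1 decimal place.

Converting a difference, only the 9/5 scale factor applies: Δ°F = 33.6 × 1.8 = 60.5 °F.

60.5 °F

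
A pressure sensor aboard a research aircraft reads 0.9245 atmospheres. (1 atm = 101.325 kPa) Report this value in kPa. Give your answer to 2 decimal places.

1 atm = 101.325 kPa, so 0.9245 × 101.325 = 93.67 kPa.

93.67 kPa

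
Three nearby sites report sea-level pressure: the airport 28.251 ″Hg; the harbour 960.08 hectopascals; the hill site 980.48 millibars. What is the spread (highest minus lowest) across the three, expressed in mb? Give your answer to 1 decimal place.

the airport: 28.251 inHg = 956.689 mb.
the harbour: 960.08 hPa = 960.080 mb.
Spread: 980.480 − 956.689 = 23.8 mb.

23.8 mb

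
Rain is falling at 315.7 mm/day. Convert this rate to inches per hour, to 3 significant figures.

0.518 in/hour

315.7 mm/day × 0.0393701 in/mm × 0.0416667 day/hour = 0.518 in/hour.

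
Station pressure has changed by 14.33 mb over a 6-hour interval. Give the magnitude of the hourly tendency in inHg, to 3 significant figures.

14.33 mb / 6 h × 0.02953 inHg/mb = 0.0705 inHg/h.

0.0705 inHg per hour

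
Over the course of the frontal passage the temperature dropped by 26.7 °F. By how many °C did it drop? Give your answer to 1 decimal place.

For a temperature change the 32° offset cancels: Δ°C = 26.7 × 0.5556 = 14.8 °C.

14.8 °C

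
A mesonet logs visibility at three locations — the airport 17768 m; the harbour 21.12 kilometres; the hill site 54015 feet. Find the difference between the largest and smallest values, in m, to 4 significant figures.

4656 m

the harbour: 21.12 km = 21120.00 m.
the hill site: 54015 ft = 16463.77 m.
Spread: 21120.00 − 16463.77 = 4656 m.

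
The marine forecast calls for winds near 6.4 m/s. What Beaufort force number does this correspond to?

6.4 m/s lies in the Beaufort 4 band (moderate breeze, 5.5–7.9 m/s).

Beaufort force 4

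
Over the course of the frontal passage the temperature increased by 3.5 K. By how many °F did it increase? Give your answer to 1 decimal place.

6.3 °F

A change of 1 °C equals a change of 1.8 °F: Δ°F = 3.5 × 1.8 = 6.3 °F.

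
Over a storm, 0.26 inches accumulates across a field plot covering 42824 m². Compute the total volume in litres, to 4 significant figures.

282800 litres

Depth: 0.26 in × 25.4 = 6.604 mm.
1 mm over 1 m² is 1 L, so volume = 6.604 × 42824 = 282809.7 L ≈ 282800 L.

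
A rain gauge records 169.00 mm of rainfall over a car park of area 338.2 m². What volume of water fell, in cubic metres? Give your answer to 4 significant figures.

57.16 cubic metres

1 mm over 1 m² is 1 L, so volume = 169 × 338.2 = 57155.8 L = 57.16 m³.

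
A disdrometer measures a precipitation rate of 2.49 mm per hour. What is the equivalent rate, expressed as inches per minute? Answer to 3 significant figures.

2.49 mm/hour × 0.0393701 in/mm × 0.0166667 hour/minute = 0.00163 in/minute.

0.00163 in/minute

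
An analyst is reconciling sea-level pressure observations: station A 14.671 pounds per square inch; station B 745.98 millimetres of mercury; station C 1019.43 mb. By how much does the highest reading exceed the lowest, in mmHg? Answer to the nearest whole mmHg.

station A: 14.671 psi = 758.71 mmHg.
station C: 1019.43 mb = 764.64 mmHg.
Spread: 764.64 − 745.98 = 19 mmHg.

19 mmHg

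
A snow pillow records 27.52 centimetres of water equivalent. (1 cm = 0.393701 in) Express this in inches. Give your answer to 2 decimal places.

1 cm = 0.393701 in, so 27.52 × 0.393701 = 10.83 in.

10.83 in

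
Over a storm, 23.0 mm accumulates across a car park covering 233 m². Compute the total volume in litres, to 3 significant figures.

1 mm over 1 m² is 1 L, so volume = 23 × 233 = 5359 L ≈ 5360 L.

5360 litres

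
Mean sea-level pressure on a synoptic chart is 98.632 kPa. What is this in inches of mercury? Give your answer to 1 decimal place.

29.1 inHg

1 kPa = 0.2953 inHg, so 98.632 × 0.2953 = 29.1 inHg.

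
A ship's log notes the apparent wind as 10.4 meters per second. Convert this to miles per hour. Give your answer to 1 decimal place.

23.3 mph

1 m/s = 2.23694 mph, so 10.4 × 2.23694 = 23.3 mph.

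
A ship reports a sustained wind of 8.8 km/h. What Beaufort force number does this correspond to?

Beaufort force 2

8.8 km/h = 2.4 m/s, which is Beaufort 2 (light breeze, 1.6–3.3 m/s).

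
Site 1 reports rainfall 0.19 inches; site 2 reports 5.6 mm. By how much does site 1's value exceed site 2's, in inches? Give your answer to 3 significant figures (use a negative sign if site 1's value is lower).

site 2: 5.6 mm = 0.220472 in.
Difference: 0.190000 − 0.220472 = -0.0305 in.

-0.0305 in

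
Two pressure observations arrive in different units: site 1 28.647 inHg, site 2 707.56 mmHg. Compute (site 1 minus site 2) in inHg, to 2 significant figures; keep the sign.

site 2: 707.56 mmHg = 27.8567 inHg.
Difference: 28.6470 − 27.8567 = 0.79 inHg.

0.79 inHg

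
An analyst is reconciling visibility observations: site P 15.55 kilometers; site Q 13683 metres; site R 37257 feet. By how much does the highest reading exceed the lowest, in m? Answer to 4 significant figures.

4194 m

site P: 15.55 km = 15550.00 m.
site R: 37257 ft = 11355.93 m.
Spread: 15550.00 − 11355.93 = 4194 m.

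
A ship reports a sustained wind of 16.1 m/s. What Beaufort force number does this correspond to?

16.1 m/s lies in the Beaufort 7 band (near gale, 13.9–17.1 m/s).

Beaufort force 7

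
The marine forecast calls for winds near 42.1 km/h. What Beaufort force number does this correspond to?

42.1 km/h = 11.7 m/s, which is Beaufort 6 (strong breeze, 10.8–13.8 m/s).

Beaufort force 6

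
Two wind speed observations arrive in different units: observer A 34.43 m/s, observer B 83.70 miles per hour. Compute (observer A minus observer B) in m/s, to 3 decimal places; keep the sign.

observer B: 83.70 mph = 37.41725 m/s.
Difference: 34.43000 − 37.41725 = -2.987 m/s.

-2.987 m/s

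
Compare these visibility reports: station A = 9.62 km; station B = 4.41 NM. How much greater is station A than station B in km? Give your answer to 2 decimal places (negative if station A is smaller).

station B: 4.41 nmi = 8.1673 km.
Difference: 9.6200 − 8.1673 = 1.45 km.

1.45 km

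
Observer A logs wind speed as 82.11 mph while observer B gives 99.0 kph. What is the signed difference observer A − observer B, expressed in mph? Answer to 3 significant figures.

observer B: 99.0 km/h = 61.516 mph.
Difference: 82.110 − 61.516 = 20.6 mph.

20.6 mph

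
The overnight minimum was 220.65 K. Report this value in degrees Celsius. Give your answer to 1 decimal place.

-52.5 °C

°C = 220.65 − 273.15 = -52.5 °C.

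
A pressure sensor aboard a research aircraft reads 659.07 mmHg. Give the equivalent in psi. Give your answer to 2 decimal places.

1 mmHg = 0.0193368 psi, so 659.07 × 0.0193368 = 12.74 psi.

12.74 psi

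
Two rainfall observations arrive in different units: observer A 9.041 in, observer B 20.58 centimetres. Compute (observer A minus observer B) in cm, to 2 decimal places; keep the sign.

2.38 cm

observer A: 9.041 in = 22.9641 cm.
Difference: 22.9641 − 20.5800 = 2.38 cm.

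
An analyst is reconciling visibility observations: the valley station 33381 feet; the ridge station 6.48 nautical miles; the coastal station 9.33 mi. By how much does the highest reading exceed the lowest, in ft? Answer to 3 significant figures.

15900 ft

the ridge station: 6.48 nmi = 39373.23 ft.
the coastal station: 9.33 SM = 49262.40 ft.
Spread: 49262.40 − 33381.00 = 15900 ft.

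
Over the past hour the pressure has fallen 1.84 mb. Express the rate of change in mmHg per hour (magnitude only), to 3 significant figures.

1.38 mmHg per hour

1.84 mb / 1 h × 0.750062 mmHg/mb = 1.38 mmHg/h.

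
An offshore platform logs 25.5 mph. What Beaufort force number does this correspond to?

Beaufort force 6

25.5 mph = 11.4 m/s, which is Beaufort 6 (strong breeze, 10.8–13.8 m/s).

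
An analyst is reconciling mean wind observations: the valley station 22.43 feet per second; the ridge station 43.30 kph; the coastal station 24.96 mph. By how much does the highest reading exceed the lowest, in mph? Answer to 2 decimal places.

11.61 mph

the valley station: 22.43 ft/s = 15.2932 mph.
the ridge station: 43.30 km/h = 26.9054 mph.
Spread: 26.9054 − 15.2932 = 11.61 mph.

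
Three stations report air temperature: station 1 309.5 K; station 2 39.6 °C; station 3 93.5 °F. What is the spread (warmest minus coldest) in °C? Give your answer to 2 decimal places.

station 1: 309.5 K = 36.350 °C.
station 3: 93.5 °F = 34.167 °C.
Spread: 39.600 − 34.167 = 5.433 °C.

5.43 °C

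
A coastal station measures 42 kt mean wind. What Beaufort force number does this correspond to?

42 kt lies in the Beaufort 9 band (strong gale, 41–47 kt).

Beaufort force 9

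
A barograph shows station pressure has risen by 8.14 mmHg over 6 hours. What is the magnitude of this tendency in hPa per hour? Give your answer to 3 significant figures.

8.14 mmHg / 6 h × 1.33322 hPa/mmHg = 1.81 hPa/h.

1.81 hPa per hour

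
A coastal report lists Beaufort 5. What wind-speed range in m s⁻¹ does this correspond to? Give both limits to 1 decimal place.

Beaufort 5 (fresh breeze) spans 8.0–10.7 m/s.

8.0 to 10.7 m/s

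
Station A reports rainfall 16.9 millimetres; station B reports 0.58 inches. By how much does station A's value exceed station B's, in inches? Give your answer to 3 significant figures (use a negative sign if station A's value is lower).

0.0854 in

station A: 16.9 mm = 0.665354 in.
Difference: 0.665354 − 0.580000 = 0.0854 in.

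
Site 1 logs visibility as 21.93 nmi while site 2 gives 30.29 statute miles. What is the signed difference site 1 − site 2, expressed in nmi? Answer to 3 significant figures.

-4.39 nmi

site 2: 30.29 SM = 26.3213 nmi.
Difference: 21.9300 − 26.3213 = -4.39 nmi.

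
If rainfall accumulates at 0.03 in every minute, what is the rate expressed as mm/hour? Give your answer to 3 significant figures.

45.7 mm/hour

0.03 in/minute × 25.4 mm/in × 60 minute/hour = 45.7 mm/hour.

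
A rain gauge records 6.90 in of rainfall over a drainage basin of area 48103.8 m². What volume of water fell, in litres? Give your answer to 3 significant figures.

Depth: 6.90 in × 25.4 = 175.26 mm.
1 mm over 1 m² is 1 L, so volume = 175.26 × 48103.8 = 8430672 L ≈ 8430000 L.

8430000 litres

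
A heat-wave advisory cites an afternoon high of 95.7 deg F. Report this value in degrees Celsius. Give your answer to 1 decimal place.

35.4 °C

°C = (°F − 32) × 5/9 = (95.7 − 32) / 1.8 = 35.4 °C.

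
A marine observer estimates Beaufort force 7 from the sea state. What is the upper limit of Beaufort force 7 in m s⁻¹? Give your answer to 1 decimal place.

Beaufort 7 (near gale) spans 13.9–17.1 m/s.

17.1 m/s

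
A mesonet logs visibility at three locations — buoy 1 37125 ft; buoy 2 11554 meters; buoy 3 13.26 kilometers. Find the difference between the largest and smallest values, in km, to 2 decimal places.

buoy 1: 37125 ft = 11.3157 km.
buoy 2: 11554 m = 11.5540 km.
Spread: 13.2600 − 11.3157 = 1.94 km.

1.94 km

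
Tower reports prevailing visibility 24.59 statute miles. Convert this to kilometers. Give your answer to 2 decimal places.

39.57 km

1 SM = 1.60934 km, so 24.59 × 1.60934 = 39.57 km.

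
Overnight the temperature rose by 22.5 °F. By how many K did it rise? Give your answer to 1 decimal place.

12.5 K

A change of 1 °C equals a change of 1.8 °F: ΔK = 22.5 × 0.5556 = 12.5 K.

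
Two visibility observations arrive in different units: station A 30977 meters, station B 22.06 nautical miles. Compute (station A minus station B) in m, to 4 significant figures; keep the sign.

station B: 22.06 nmi = 40855.12 m.
Difference: 30977.00 − 40855.12 = -9878 m.

-9878 m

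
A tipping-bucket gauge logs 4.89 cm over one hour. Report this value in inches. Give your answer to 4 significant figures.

1 cm = 0.393701 in, so 4.89 × 0.393701 = 1.925 in.

1.925 in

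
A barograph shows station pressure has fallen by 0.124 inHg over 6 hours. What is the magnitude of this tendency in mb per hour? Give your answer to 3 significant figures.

0.124 inHg / 6 h × 33.8639 mb/inHg = 0.700 mb/h.

0.700 mb per hour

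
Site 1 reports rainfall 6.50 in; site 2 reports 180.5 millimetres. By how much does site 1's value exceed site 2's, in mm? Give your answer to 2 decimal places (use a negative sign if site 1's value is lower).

-15.40 mm

site 1: 6.50 in = 165.1000 mm.
Difference: 165.1000 − 180.5000 = -15.40 mm.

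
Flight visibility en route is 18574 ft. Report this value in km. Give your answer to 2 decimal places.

5.66 km

1 ft = 0.0003048 km, so 18574 × 0.0003048 = 5.66 km.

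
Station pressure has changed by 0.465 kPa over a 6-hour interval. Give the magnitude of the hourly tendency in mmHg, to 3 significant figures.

0.465 kPa / 6 h × 7.50062 mmHg/kPa = 0.581 mmHg/h.

0.581 mmHg per hour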